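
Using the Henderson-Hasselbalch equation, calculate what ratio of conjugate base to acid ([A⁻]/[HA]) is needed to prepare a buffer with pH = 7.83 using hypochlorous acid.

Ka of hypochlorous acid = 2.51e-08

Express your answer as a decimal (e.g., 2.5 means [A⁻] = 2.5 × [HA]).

pKa = -log(2.51e-08) = 7.6003. pH = pKa + log([A⁻]/[HA]), so log([A⁻]/[HA]) = pH − pKa = 7.83 − 7.6003 = 0.2297. [A⁻]/[HA] = 10^(0.2297) = 1.70

[A⁻]/[HA] = 1.70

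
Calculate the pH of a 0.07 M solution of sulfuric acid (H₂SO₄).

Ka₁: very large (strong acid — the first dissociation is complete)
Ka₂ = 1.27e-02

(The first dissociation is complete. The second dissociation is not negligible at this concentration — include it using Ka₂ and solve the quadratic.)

First dissociation is complete: [H⁺]₀ = [HSO₄⁻]₀ = C = 0.07 M. Second dissociation HSO₄⁻ ⇌ H⁺ + SO₄²⁻: let x = [SO₄²⁻]. Ka₂ = (C + x)·x / (C − x) = 1.27e-02 → x² + (C + Ka₂)·x − Ka₂·C = 0 → x² + 0.08270·x − 8.890e-04 = 0. x = (−0.08270 + √(0.08270² + 4 × 8.890e-04)) / 2 = 9.6286e-03 M. [H⁺] = C + x = 0.07 + 9.6286e-03 = 7.9629e-02 M. pH = -log(7.9629e-02) = 1.10.

pH = 1.10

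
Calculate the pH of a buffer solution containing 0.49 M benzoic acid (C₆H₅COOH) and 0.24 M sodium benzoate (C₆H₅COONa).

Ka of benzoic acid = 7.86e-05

pKa = -log(7.86e-05) = 4.10. pH = pKa + log([A⁻]/[HA]) = 4.10 + log(0.24/0.49)

pH = 3.79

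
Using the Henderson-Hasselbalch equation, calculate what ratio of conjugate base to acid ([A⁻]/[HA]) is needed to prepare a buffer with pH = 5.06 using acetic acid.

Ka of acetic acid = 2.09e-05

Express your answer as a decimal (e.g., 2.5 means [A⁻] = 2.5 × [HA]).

pKa = -log(2.09e-05) = 4.6799. pH = pKa + log([A⁻]/[HA]), so log([A⁻]/[HA]) = pH − pKa = 5.06 − 4.6799 = 0.3801. [A⁻]/[HA] = 10^(0.3801) = 2.40

[A⁻]/[HA] = 2.40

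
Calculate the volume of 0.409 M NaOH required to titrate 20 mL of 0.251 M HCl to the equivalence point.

At equivalence: moles acid = moles base. moles HCl = 0.251 × 20/1000 = 0.00502 mol. V_base = moles / 0.409 × 1000 = 12.3 mL.

V_{base} = 12.3 mL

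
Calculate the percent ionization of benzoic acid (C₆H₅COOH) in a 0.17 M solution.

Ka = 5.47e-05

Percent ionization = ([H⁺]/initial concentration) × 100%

Using Ka equilibrium: x² + Ka×x - Ka×C = 0. Solving: [H⁺] = 3.0222e-03. Percent = (3.0222e-03/0.17) × 100

Percent ionization = 1.78%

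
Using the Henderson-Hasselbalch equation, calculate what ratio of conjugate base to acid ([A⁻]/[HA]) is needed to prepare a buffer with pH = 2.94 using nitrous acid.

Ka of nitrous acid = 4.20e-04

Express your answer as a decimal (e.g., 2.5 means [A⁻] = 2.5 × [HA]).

pKa = -log(4.20e-04) = 3.3768. pH = pKa + log([A⁻]/[HA]), so log([A⁻]/[HA]) = pH − pKa = 2.94 − 3.3768 = -0.4368. [A⁻]/[HA] = 10^(-0.4368) = 0.366

[A⁻]/[HA] = 0.366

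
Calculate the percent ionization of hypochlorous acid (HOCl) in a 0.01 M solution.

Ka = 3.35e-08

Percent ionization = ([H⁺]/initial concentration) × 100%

Using Ka equilibrium: x² + Ka×x - Ka×C = 0. Solving: [H⁺] = 1.8286e-05. Percent = (1.8286e-05/0.01) × 100

Percent ionization = 0.183%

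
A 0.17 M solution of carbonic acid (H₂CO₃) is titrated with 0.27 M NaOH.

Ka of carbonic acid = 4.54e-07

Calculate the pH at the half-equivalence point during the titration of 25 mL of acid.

At half-equivalence [HA] = [A⁻], so Henderson-Hasselbalch gives pH = pKa = -log(4.54e-07) = 6.34.

pH = pKa = 6.34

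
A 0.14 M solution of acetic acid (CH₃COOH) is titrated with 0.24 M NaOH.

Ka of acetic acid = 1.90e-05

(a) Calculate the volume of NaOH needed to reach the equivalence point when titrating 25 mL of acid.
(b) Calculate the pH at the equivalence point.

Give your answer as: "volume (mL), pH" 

moles acid = 0.14 × 25/1000 = 0.0035 mol; V_base = moles/0.24 × 1000 = 14.6 mL. At equivalence only the conjugate base is present: [A⁻] = 0.0035/0.040 = 8.8421e-02 M. Kb = Kw/Ka = 5.26e-10; [OH⁻] = √(Kb × [A⁻]) = 6.8218e-06; pOH = 5.17; pH = 14 - pOH = 8.83.

V = 14.6 mL, pH = 8.83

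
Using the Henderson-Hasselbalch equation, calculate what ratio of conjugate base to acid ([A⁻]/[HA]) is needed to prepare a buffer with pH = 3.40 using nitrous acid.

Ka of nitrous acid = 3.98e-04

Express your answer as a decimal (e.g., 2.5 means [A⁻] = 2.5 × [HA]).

pKa = -log(3.98e-04) = 3.4001. pH = pKa + log([A⁻]/[HA]), so log([A⁻]/[HA]) = pH − pKa = 3.40 − 3.4001 = -0.0001. [A⁻]/[HA] = 10^(-0.0001) = 1.00

[A⁻]/[HA] = 1.00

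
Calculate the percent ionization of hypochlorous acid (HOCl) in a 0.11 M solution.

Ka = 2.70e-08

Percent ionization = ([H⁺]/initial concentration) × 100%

Using Ka equilibrium: x² + Ka×x - Ka×C = 0. Solving: [H⁺] = 5.4484e-05. Percent = (5.4484e-05/0.11) × 100

Percent ionization = 0.0495%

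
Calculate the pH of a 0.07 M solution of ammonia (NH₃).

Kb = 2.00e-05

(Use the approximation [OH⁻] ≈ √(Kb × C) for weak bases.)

[OH⁻] = √(Kb × C) = √(2.00e-05 × 0.07) = 1.1832e-03. pOH = 2.93, pH = 14 - pOH

pH = 11.07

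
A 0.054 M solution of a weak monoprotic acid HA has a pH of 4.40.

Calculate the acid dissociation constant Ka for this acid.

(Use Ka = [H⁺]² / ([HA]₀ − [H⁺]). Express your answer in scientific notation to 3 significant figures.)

[H⁺] = 10^(−pH) = 10^(−4.40) = 3.981e-05 M. For HA ⇌ H⁺ + A⁻, Ka = [H⁺][A⁻]/[HA] = [H⁺]² / ([HA]₀ − [H⁺]) = (3.981e-05)² / (0.054 − 3.981e-05) = 2.94e-08.

K_a = 2.94e-08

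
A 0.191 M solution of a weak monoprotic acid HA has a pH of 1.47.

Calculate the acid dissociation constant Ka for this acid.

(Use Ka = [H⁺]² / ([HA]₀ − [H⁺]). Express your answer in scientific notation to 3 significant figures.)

[H⁺] = 10^(−pH) = 10^(−1.47) = 3.388e-02 M. For HA ⇌ H⁺ + A⁻, Ka = [H⁺][A⁻]/[HA] = [H⁺]² / ([HA]₀ − [H⁺]) = (3.388e-02)² / (0.191 − 3.388e-02) = 7.31e-03.

K_a = 7.31e-03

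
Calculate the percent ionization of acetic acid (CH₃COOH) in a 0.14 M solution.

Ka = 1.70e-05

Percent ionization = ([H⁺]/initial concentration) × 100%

Using Ka equilibrium: x² + Ka×x - Ka×C = 0. Solving: [H⁺] = 1.5342e-03. Percent = (1.5342e-03/0.14) × 100

Percent ionization = 1.1%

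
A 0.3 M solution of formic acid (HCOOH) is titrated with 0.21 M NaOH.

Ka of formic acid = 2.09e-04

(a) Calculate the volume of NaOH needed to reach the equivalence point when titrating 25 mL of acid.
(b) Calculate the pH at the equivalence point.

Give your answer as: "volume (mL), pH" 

moles acid = 0.3 × 25/1000 = 0.0075 mol; V_base = moles/0.21 × 1000 = 35.7 mL. At equivalence only the conjugate base is present: [A⁻] = 0.0075/0.061 = 1.2353e-01 M. Kb = Kw/Ka = 4.78e-11; [OH⁻] = √(Kb × [A⁻]) = 2.4312e-06; pOH = 5.61; pH = 14 - pOH = 8.39.

V = 35.7 mL, pH = 8.39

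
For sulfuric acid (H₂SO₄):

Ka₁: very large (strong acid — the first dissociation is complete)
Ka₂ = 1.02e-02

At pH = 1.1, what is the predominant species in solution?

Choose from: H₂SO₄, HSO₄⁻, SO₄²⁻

The first dissociation is complete, so H₂SO₄ itself is never the predominant species in water; pKa₂ = -log(1.02e-02) = 1.99. For a polyprotic acid the predominant species crosses at each pKa: below pKa_n the protonated form dominates, above it the deprotonated form does. At pH = 1.1, the predominant species is HSO₄⁻.

HSO₄⁻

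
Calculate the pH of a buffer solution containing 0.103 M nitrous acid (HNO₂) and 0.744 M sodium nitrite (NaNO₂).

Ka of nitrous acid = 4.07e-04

pKa = -log(4.07e-04) = 3.39. pH = pKa + log([A⁻]/[HA]) = 3.39 + log(0.744/0.103)

pH = 4.25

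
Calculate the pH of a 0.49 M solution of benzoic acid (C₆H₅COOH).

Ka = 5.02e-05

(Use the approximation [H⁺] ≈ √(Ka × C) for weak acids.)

[H⁺] = √(Ka × C) = √(5.02e-05 × 0.49) = 4.9596e-03. pH = -log(4.9596e-03)

pH = 2.30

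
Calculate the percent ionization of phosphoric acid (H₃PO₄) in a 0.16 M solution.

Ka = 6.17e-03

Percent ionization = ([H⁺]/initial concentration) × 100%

Using Ka equilibrium: x² + Ka×x - Ka×C = 0. Solving: [H⁺] = 2.8486e-02. Percent = (2.8486e-02/0.16) × 100

Percent ionization = 17.8%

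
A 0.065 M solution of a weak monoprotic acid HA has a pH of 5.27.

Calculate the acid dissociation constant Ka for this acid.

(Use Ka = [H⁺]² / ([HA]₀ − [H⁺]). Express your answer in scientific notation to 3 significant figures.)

[H⁺] = 10^(−pH) = 10^(−5.27) = 5.370e-06 M. For HA ⇌ H⁺ + A⁻, Ka = [H⁺][A⁻]/[HA] = [H⁺]² / ([HA]₀ − [H⁺]) = (5.370e-06)² / (0.065 − 5.370e-06) = 4.44e-10.

K_a = 4.44e-10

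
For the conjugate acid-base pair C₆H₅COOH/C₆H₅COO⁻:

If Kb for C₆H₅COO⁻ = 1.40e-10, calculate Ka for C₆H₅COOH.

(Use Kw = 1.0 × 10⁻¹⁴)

For a conjugate pair Ka × Kb = Kw, so Ka = Kw/Kb = 1.0 × 10⁻¹⁴ / 1.40e-10 = 7.14e-05.

K_a = 7.14e-05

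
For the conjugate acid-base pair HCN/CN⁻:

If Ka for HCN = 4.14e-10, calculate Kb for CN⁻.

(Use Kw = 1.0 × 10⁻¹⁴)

For a conjugate pair Ka × Kb = Kw, so Kb = Kw/Ka = 1.0 × 10⁻¹⁴ / 4.14e-10 = 2.42e-05.

K_b = 2.42e-05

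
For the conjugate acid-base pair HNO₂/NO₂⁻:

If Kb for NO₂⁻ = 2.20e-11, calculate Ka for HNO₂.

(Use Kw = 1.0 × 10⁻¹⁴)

For a conjugate pair Ka × Kb = Kw, so Ka = Kw/Kb = 1.0 × 10⁻¹⁴ / 2.20e-11 = 4.55e-04.

K_a = 4.55e-04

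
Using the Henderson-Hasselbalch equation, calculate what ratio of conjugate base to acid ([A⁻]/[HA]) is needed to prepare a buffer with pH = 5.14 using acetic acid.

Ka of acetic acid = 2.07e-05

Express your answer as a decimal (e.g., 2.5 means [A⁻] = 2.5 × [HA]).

pKa = -log(2.07e-05) = 4.6840. pH = pKa + log([A⁻]/[HA]), so log([A⁻]/[HA]) = pH − pKa = 5.14 − 4.6840 = 0.4560. [A⁻]/[HA] = 10^(0.4560) = 2.86

[A⁻]/[HA] = 2.86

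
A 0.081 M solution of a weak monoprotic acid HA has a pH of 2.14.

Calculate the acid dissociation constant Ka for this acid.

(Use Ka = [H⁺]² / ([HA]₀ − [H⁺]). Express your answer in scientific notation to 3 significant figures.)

[H⁺] = 10^(−pH) = 10^(−2.14) = 7.244e-03 M. For HA ⇌ H⁺ + A⁻, Ka = [H⁺][A⁻]/[HA] = [H⁺]² / ([HA]₀ − [H⁺]) = (7.244e-03)² / (0.081 − 7.244e-03) = 7.12e-04.

K_a = 7.12e-04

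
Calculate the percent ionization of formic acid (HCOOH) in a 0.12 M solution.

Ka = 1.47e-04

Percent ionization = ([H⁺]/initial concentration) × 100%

Using Ka equilibrium: x² + Ka×x - Ka×C = 0. Solving: [H⁺] = 4.1271e-03. Percent = (4.1271e-03/0.12) × 100

Percent ionization = 3.44%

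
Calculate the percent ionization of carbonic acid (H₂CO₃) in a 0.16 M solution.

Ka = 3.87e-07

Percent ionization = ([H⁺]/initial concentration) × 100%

Using Ka equilibrium: x² + Ka×x - Ka×C = 0. Solving: [H⁺] = 2.4864e-04. Percent = (2.4864e-04/0.16) × 100

Percent ionization = 0.155%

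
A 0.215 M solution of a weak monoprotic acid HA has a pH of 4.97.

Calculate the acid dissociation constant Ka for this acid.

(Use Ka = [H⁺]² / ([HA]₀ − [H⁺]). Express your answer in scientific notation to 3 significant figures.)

[H⁺] = 10^(−pH) = 10^(−4.97) = 1.072e-05 M. For HA ⇌ H⁺ + A⁻, Ka = [H⁺][A⁻]/[HA] = [H⁺]² / ([HA]₀ − [H⁺]) = (1.072e-05)² / (0.215 − 1.072e-05) = 5.34e-10.

K_a = 5.34e-10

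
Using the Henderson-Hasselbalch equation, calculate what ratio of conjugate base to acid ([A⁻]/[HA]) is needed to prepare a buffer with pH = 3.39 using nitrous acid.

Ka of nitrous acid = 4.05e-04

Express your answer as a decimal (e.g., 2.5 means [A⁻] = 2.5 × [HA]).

pKa = -log(4.05e-04) = 3.3925. pH = pKa + log([A⁻]/[HA]), so log([A⁻]/[HA]) = pH − pKa = 3.39 − 3.3925 = -0.0025. [A⁻]/[HA] = 10^(-0.0025) = 0.994

[A⁻]/[HA] = 0.994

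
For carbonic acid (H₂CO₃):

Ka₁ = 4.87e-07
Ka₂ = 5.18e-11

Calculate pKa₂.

pKa₂ = -log(Ka₂) = -log(5.18e-11) = 10.29.

pK_{a2} = 10.29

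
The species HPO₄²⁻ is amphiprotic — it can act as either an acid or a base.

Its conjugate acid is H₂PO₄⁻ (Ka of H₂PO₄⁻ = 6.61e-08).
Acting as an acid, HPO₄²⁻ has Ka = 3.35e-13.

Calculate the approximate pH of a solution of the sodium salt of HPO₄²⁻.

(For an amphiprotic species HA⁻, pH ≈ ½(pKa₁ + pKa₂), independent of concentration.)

pKa₁ = -log(6.61e-08) = 7.18; pKa₂ = -log(3.35e-13) = 12.47. For an amphiprotic species, pH ≈ ½(pKa₁ + pKa₂) = ½(7.18 + 12.47) = 9.83.

pH = 9.83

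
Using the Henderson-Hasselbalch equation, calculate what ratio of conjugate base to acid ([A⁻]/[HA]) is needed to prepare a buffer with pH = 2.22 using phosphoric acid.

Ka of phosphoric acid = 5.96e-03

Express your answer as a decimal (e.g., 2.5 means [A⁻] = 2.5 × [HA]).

pKa = -log(5.96e-03) = 2.2248. pH = pKa + log([A⁻]/[HA]), so log([A⁻]/[HA]) = pH − pKa = 2.22 − 2.2248 = -0.0048. [A⁻]/[HA] = 10^(-0.0048) = 0.989

[A⁻]/[HA] = 0.989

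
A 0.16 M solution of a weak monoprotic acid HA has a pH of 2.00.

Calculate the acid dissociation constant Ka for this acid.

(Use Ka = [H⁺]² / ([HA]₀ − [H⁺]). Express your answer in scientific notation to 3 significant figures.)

[H⁺] = 10^(−pH) = 10^(−2.00) = 1.000e-02 M. For HA ⇌ H⁺ + A⁻, Ka = [H⁺][A⁻]/[HA] = [H⁺]² / ([HA]₀ − [H⁺]) = (1.000e-02)² / (0.16 − 1.000e-02) = 6.67e-04.

K_a = 6.67e-04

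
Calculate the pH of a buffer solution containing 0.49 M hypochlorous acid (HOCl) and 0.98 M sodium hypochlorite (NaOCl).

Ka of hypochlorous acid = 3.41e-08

pKa = -log(3.41e-08) = 7.47. pH = pKa + log([A⁻]/[HA]) = 7.47 + log(0.98/0.49)

pH = 7.77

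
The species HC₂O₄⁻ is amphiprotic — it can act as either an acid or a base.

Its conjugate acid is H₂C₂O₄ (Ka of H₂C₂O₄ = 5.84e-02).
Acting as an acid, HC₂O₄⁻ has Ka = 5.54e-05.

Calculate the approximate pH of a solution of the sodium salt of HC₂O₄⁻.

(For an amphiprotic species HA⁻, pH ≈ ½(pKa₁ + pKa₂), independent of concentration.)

pKa₁ = -log(5.84e-02) = 1.23; pKa₂ = -log(5.54e-05) = 4.26. For an amphiprotic species, pH ≈ ½(pKa₁ + pKa₂) = ½(1.23 + 4.26) = 2.75.

pH = 2.75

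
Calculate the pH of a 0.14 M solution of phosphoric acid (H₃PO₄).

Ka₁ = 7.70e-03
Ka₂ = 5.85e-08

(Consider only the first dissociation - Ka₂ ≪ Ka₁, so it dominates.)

First dissociation dominates. From Ka₁ = [H⁺][HA⁻]/[H₂A], x² + Ka₁·x − Ka₁·C = 0 with C = 0.14 M and Ka₁ = 7.70e-03. Solving: [H⁺] = (−Ka₁ + √(Ka₁² + 4·Ka₁·C)) / 2 = 2.9208e-02 M. pH = -log(2.9208e-02) = 1.53.

pH = 1.53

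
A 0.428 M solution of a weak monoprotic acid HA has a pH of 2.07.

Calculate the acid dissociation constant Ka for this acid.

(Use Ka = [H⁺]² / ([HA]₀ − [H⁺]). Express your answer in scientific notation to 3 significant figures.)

[H⁺] = 10^(−pH) = 10^(−2.07) = 8.511e-03 M. For HA ⇌ H⁺ + A⁻, Ka = [H⁺][A⁻]/[HA] = [H⁺]² / ([HA]₀ − [H⁺]) = (8.511e-03)² / (0.428 − 8.511e-03) = 1.73e-04.

K_a = 1.73e-04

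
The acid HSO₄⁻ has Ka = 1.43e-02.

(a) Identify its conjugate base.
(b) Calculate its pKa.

(a) The conjugate base is formed by removing one H⁺ from HSO₄⁻, giving SO₄²⁻. (b) pKa = -log(Ka) = -log(1.43e-02) = 1.84.

Conjugate base: SO₄²⁻; pK_a = 1.84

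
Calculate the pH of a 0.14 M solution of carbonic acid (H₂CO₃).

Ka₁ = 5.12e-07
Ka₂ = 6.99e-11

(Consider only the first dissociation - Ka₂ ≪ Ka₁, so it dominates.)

First dissociation dominates. From Ka₁ = [H⁺][HA⁻]/[H₂A], x² + Ka₁·x − Ka₁·C = 0 with C = 0.14 M and Ka₁ = 5.12e-07. Solving: [H⁺] = (−Ka₁ + √(Ka₁² + 4·Ka₁·C)) / 2 = 2.6748e-04 M. pH = -log(2.6748e-04) = 3.57.

pH = 3.57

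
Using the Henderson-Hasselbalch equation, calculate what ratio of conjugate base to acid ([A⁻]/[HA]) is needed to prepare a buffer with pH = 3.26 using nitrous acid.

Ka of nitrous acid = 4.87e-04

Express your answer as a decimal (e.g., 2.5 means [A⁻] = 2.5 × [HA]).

pKa = -log(4.87e-04) = 3.3125. pH = pKa + log([A⁻]/[HA]), so log([A⁻]/[HA]) = pH − pKa = 3.26 − 3.3125 = -0.0525. [A⁻]/[HA] = 10^(-0.0525) = 0.886

[A⁻]/[HA] = 0.886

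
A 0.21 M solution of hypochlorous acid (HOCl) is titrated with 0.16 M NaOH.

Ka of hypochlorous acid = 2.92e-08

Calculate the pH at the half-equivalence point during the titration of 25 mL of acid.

At half-equivalence [HA] = [A⁻], so Henderson-Hasselbalch gives pH = pKa = -log(2.92e-08) = 7.53.

pH = pKa = 7.53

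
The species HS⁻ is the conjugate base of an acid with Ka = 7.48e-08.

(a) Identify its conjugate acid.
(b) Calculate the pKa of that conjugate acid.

(a) The conjugate acid is formed by adding one H⁺ to HS⁻, giving H₂S. (b) pKa = -log(Ka) = -log(7.48e-08) = 7.13.

Conjugate acid: H₂S; pK_a = 7.13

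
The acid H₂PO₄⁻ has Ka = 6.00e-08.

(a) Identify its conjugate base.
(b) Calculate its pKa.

(a) The conjugate base is formed by removing one H⁺ from H₂PO₄⁻, giving HPO₄²⁻. (b) pKa = -log(Ka) = -log(6.00e-08) = 7.22.

Conjugate base: HPO₄²⁻; pK_a = 7.22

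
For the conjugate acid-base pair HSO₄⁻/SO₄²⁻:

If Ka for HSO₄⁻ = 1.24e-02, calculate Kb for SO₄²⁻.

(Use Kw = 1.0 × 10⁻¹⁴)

For a conjugate pair Ka × Kb = Kw, so Kb = Kw/Ka = 1.0 × 10⁻¹⁴ / 1.24e-02 = 8.06e-13.

K_b = 8.06e-13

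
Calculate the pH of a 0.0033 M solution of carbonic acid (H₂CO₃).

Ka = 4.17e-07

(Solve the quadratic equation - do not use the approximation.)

x² + Ka×x - Ka×C = 0. Using quadratic formula: [H⁺] = 3.6888e-05

pH = 4.43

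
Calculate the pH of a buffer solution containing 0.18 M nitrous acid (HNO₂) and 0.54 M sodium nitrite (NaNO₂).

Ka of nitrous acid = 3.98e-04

pKa = -log(3.98e-04) = 3.40. pH = pKa + log([A⁻]/[HA]) = 3.40 + log(0.54/0.18)

pH = 3.88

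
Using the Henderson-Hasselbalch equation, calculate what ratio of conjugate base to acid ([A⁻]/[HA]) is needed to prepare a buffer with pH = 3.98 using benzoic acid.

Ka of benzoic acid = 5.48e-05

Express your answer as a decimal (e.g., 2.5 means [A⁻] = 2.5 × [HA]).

pKa = -log(5.48e-05) = 4.2612. pH = pKa + log([A⁻]/[HA]), so log([A⁻]/[HA]) = pH − pKa = 3.98 − 4.2612 = -0.2812. [A⁻]/[HA] = 10^(-0.2812) = 0.523

[A⁻]/[HA] = 0.523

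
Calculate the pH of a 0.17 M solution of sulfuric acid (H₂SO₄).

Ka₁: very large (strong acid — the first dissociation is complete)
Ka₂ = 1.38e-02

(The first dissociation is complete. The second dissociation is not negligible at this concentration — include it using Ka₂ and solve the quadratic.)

First dissociation is complete: [H⁺]₀ = [HSO₄⁻]₀ = C = 0.17 M. Second dissociation HSO₄⁻ ⇌ H⁺ + SO₄²⁻: let x = [SO₄²⁻]. Ka₂ = (C + x)·x / (C − x) = 1.38e-02 → x² + (C + Ka₂)·x − Ka₂·C = 0 → x² + 0.18380·x − 2.346e-03 = 0. x = (−0.18380 + √(0.18380² + 4 × 2.346e-03)) / 2 = 1.1983e-02 M. [H⁺] = C + x = 0.17 + 1.1983e-02 = 1.8198e-01 M. pH = -log(1.8198e-01) = 0.74.

pH = 0.74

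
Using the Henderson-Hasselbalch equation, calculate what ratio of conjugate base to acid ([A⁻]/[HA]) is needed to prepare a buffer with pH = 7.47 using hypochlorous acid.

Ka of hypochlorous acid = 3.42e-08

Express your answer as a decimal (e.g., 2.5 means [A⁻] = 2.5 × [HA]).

pKa = -log(3.42e-08) = 7.4660. pH = pKa + log([A⁻]/[HA]), so log([A⁻]/[HA]) = pH − pKa = 7.47 − 7.4660 = 0.0040. [A⁻]/[HA] = 10^(0.0040) = 1.01

[A⁻]/[HA] = 1.01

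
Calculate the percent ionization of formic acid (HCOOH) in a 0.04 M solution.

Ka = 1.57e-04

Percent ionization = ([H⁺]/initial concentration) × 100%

Using Ka equilibrium: x² + Ka×x - Ka×C = 0. Solving: [H⁺] = 2.4287e-03. Percent = (2.4287e-03/0.04) × 100

Percent ionization = 6.07%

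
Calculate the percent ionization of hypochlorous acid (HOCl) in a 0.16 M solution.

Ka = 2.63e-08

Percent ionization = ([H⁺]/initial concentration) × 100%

Using Ka equilibrium: x² + Ka×x - Ka×C = 0. Solving: [H⁺] = 6.4856e-05. Percent = (6.4856e-05/0.16) × 100

Percent ionization = 0.0405%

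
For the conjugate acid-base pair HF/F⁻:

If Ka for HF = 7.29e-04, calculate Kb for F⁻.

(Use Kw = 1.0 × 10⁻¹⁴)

For a conjugate pair Ka × Kb = Kw, so Kb = Kw/Ka = 1.0 × 10⁻¹⁴ / 7.29e-04 = 1.37e-11.

K_b = 1.37e-11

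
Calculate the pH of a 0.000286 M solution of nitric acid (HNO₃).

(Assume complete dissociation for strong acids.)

[H⁺] = 0.000286 M for strong acid. pH = -log[H⁺] = -log(0.000286)

pH = 3.54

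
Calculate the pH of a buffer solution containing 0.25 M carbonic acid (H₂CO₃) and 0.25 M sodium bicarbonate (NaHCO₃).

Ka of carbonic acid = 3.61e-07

pKa = -log(3.61e-07) = 6.44. pH = pKa + log([A⁻]/[HA]) = 6.44 + log(0.25/0.25)

pH = 6.44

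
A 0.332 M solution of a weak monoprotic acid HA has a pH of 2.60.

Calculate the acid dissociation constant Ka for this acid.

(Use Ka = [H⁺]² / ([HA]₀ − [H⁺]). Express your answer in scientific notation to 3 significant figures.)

[H⁺] = 10^(−pH) = 10^(−2.60) = 2.512e-03 M. For HA ⇌ H⁺ + A⁻, Ka = [H⁺][A⁻]/[HA] = [H⁺]² / ([HA]₀ − [H⁺]) = (2.512e-03)² / (0.332 − 2.512e-03) = 1.91e-05.

K_a = 1.91e-05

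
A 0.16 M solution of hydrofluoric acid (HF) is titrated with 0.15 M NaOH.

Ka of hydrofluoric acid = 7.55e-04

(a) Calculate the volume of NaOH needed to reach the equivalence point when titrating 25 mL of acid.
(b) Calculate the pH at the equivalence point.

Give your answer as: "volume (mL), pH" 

moles acid = 0.16 × 25/1000 = 0.004 mol; V_base = moles/0.15 × 1000 = 26.7 mL. At equivalence only the conjugate base is present: [A⁻] = 0.004/0.052 = 7.7419e-02 M. Kb = Kw/Ka = 1.32e-11; [OH⁻] = √(Kb × [A⁻]) = 1.0126e-06; pOH = 5.99; pH = 14 - pOH = 8.01.

V = 26.7 mL, pH = 8.01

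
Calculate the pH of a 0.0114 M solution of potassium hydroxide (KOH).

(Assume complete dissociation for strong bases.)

[OH⁻] = 0.0114 M for strong base. pOH = -log[OH⁻] = 1.94, pH = 14 - pOH

pH = 12.06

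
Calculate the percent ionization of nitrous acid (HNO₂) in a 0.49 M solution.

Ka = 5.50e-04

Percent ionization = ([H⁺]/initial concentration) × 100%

Using Ka equilibrium: x² + Ka×x - Ka×C = 0. Solving: [H⁺] = 1.6144e-02. Percent = (1.6144e-02/0.49) × 100

Percent ionization = 3.29%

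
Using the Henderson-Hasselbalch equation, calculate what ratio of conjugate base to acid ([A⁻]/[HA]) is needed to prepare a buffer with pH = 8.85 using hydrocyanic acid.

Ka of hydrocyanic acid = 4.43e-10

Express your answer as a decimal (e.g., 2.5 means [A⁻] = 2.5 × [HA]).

pKa = -log(4.43e-10) = 9.3536. pH = pKa + log([A⁻]/[HA]), so log([A⁻]/[HA]) = pH − pKa = 8.85 − 9.3536 = -0.5036. [A⁻]/[HA] = 10^(-0.5036) = 0.314

[A⁻]/[HA] = 0.314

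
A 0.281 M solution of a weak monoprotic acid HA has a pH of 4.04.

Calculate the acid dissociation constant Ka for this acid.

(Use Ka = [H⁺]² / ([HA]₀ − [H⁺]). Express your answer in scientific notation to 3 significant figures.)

[H⁺] = 10^(−pH) = 10^(−4.04) = 9.120e-05 M. For HA ⇌ H⁺ + A⁻, Ka = [H⁺][A⁻]/[HA] = [H⁺]² / ([HA]₀ − [H⁺]) = (9.120e-05)² / (0.281 − 9.120e-05) = 2.96e-08.

K_a = 2.96e-08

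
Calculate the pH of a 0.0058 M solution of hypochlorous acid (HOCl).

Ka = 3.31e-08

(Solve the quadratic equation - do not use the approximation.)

x² + Ka×x - Ka×C = 0. Using quadratic formula: [H⁺] = 1.3839e-05

pH = 4.86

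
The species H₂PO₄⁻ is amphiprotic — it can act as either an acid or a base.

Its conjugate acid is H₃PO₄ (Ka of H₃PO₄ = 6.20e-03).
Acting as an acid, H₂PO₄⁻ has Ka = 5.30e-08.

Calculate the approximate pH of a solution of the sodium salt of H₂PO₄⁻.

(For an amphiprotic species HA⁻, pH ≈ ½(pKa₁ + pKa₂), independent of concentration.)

pKa₁ = -log(6.20e-03) = 2.21; pKa₂ = -log(5.30e-08) = 7.28. For an amphiprotic species, pH ≈ ½(pKa₁ + pKa₂) = ½(2.21 + 7.28) = 4.74.

pH = 4.74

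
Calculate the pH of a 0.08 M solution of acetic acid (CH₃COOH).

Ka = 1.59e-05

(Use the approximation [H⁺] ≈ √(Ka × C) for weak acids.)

[H⁺] = √(Ka × C) = √(1.59e-05 × 0.08) = 1.1278e-03. pH = -log(1.1278e-03)

pH = 2.95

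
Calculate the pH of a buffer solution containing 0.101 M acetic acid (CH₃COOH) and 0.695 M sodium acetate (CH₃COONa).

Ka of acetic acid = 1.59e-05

pKa = -log(1.59e-05) = 4.80. pH = pKa + log([A⁻]/[HA]) = 4.80 + log(0.695/0.101)

pH = 5.64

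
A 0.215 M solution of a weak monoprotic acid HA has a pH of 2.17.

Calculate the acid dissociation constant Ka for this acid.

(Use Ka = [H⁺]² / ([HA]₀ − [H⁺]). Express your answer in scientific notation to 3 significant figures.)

[H⁺] = 10^(−pH) = 10^(−2.17) = 6.761e-03 M. For HA ⇌ H⁺ + A⁻, Ka = [H⁺][A⁻]/[HA] = [H⁺]² / ([HA]₀ − [H⁺]) = (6.761e-03)² / (0.215 − 6.761e-03) = 2.20e-04.

K_a = 2.20e-04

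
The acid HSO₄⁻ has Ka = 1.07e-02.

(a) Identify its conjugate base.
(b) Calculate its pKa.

(a) The conjugate base is formed by removing one H⁺ from HSO₄⁻, giving SO₄²⁻. (b) pKa = -log(Ka) = -log(1.07e-02) = 1.97.

Conjugate base: SO₄²⁻; pK_a = 1.97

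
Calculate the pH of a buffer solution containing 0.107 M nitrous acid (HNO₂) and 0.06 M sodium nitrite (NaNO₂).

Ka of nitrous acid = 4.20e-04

pKa = -log(4.20e-04) = 3.38. pH = pKa + log([A⁻]/[HA]) = 3.38 + log(0.06/0.107)

pH = 3.13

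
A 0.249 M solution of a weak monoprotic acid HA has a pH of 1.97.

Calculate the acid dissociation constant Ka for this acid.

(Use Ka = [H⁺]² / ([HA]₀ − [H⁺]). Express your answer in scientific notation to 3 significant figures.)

[H⁺] = 10^(−pH) = 10^(−1.97) = 1.072e-02 M. For HA ⇌ H⁺ + A⁻, Ka = [H⁺][A⁻]/[HA] = [H⁺]² / ([HA]₀ − [H⁺]) = (1.072e-02)² / (0.249 − 1.072e-02) = 4.82e-04.

K_a = 4.82e-04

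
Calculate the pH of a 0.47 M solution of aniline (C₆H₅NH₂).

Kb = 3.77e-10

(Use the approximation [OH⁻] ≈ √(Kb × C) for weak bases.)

[OH⁻] = √(Kb × C) = √(3.77e-10 × 0.47) = 1.3311e-05. pOH = 4.88, pH = 14 - pOH

pH = 9.12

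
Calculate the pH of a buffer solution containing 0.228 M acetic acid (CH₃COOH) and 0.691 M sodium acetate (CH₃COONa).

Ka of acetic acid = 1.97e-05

pKa = -log(1.97e-05) = 4.71. pH = pKa + log([A⁻]/[HA]) = 4.71 + log(0.691/0.228)

pH = 5.19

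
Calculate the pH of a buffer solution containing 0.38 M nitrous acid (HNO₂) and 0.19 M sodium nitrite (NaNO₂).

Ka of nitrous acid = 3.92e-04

pKa = -log(3.92e-04) = 3.41. pH = pKa + log([A⁻]/[HA]) = 3.41 + log(0.19/0.38)

pH = 3.11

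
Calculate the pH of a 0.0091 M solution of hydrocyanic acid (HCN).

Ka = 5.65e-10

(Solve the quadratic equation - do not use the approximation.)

x² + Ka×x - Ka×C = 0. Using quadratic formula: [H⁺] = 2.2672e-06

pH = 5.64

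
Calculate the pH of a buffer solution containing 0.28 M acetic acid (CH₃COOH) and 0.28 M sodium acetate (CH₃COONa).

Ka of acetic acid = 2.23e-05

pKa = -log(2.23e-05) = 4.65. pH = pKa + log([A⁻]/[HA]) = 4.65 + log(0.28/0.28)

pH = 4.65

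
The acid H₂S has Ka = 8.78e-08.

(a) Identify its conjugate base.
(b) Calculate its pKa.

(a) The conjugate base is formed by removing one H⁺ from H₂S, giving HS⁻. (b) pKa = -log(Ka) = -log(8.78e-08) = 7.06.

Conjugate base: HS⁻; pK_a = 7.06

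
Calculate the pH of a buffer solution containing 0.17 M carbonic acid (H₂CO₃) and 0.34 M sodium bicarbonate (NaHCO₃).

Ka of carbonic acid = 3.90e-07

pKa = -log(3.90e-07) = 6.41. pH = pKa + log([A⁻]/[HA]) = 6.41 + log(0.34/0.17)

pH = 6.71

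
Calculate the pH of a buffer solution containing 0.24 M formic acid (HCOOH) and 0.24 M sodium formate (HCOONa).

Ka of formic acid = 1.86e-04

pKa = -log(1.86e-04) = 3.73. pH = pKa + log([A⁻]/[HA]) = 3.73 + log(0.24/0.24)

pH = 3.73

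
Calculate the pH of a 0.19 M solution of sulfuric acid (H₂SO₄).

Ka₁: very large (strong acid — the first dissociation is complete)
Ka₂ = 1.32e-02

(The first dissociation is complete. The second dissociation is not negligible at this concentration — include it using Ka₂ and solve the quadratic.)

First dissociation is complete: [H⁺]₀ = [HSO₄⁻]₀ = C = 0.19 M. Second dissociation HSO₄⁻ ⇌ H⁺ + SO₄²⁻: let x = [SO₄²⁻]. Ka₂ = (C + x)·x / (C − x) = 1.32e-02 → x² + (C + Ka₂)·x − Ka₂·C = 0 → x² + 0.20320·x − 2.508e-03 = 0. x = (−0.20320 + √(0.20320² + 4 × 2.508e-03)) / 2 = 1.1672e-02 M. [H⁺] = C + x = 0.19 + 1.1672e-02 = 2.0167e-01 M. pH = -log(2.0167e-01) = 0.70.

pH = 0.70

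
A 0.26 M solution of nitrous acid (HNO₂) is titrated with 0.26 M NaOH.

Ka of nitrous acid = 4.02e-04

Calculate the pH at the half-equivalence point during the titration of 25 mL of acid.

At half-equivalence [HA] = [A⁻], so Henderson-Hasselbalch gives pH = pKa = -log(4.02e-04) = 3.40.

pH = pKa = 3.40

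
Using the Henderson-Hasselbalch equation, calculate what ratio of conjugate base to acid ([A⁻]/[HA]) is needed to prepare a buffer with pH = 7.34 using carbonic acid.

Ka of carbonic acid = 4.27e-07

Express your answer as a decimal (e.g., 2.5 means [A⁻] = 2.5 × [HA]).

pKa = -log(4.27e-07) = 6.3696. pH = pKa + log([A⁻]/[HA]), so log([A⁻]/[HA]) = pH − pKa = 7.34 − 6.3696 = 0.9704. [A⁻]/[HA] = 10^(0.9704) = 9.34

[A⁻]/[HA] = 9.34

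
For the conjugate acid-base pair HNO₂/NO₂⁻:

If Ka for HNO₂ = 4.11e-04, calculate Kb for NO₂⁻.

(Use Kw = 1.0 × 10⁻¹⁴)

For a conjugate pair Ka × Kb = Kw, so Kb = Kw/Ka = 1.0 × 10⁻¹⁴ / 4.11e-04 = 2.43e-11.

K_b = 2.43e-11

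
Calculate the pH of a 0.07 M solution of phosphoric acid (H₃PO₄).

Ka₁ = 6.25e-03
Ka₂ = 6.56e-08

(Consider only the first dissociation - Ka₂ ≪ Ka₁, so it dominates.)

First dissociation dominates. From Ka₁ = [H⁺][HA⁻]/[H₂A], x² + Ka₁·x − Ka₁·C = 0 with C = 0.07 M and Ka₁ = 6.25e-03. Solving: [H⁺] = (−Ka₁ + √(Ka₁² + 4·Ka₁·C)) / 2 = 1.8024e-02 M. pH = -log(1.8024e-02) = 1.74.

pH = 1.74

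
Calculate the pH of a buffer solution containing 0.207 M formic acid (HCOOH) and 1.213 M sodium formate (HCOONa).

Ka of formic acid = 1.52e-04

pKa = -log(1.52e-04) = 3.82. pH = pKa + log([A⁻]/[HA]) = 3.82 + log(1.213/0.207)

pH = 4.59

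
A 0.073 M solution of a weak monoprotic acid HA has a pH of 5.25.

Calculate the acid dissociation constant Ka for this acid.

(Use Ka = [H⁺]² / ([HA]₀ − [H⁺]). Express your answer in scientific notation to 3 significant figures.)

[H⁺] = 10^(−pH) = 10^(−5.25) = 5.623e-06 M. For HA ⇌ H⁺ + A⁻, Ka = [H⁺][A⁻]/[HA] = [H⁺]² / ([HA]₀ − [H⁺]) = (5.623e-06)² / (0.073 − 5.623e-06) = 4.33e-10.

K_a = 4.33e-10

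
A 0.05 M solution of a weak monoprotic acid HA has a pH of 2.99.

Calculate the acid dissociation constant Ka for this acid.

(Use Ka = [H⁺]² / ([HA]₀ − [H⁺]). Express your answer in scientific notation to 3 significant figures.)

[H⁺] = 10^(−pH) = 10^(−2.99) = 1.023e-03 M. For HA ⇌ H⁺ + A⁻, Ka = [H⁺][A⁻]/[HA] = [H⁺]² / ([HA]₀ − [H⁺]) = (1.023e-03)² / (0.05 − 1.023e-03) = 2.14e-05.

K_a = 2.14e-05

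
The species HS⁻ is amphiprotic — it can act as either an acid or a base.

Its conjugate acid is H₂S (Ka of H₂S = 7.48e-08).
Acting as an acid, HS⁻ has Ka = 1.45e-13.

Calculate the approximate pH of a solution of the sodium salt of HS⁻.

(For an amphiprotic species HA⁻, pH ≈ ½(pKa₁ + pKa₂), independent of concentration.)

pKa₁ = -log(7.48e-08) = 7.13; pKa₂ = -log(1.45e-13) = 12.84. For an amphiprotic species, pH ≈ ½(pKa₁ + pKa₂) = ½(7.13 + 12.84) = 9.98.

pH = 9.98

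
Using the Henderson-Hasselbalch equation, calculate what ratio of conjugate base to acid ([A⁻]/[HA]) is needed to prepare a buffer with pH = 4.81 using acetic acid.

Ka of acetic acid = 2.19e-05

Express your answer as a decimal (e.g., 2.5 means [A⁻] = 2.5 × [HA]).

pKa = -log(2.19e-05) = 4.6596. pH = pKa + log([A⁻]/[HA]), so log([A⁻]/[HA]) = pH − pKa = 4.81 − 4.6596 = 0.1504. [A⁻]/[HA] = 10^(0.1504) = 1.41

[A⁻]/[HA] = 1.41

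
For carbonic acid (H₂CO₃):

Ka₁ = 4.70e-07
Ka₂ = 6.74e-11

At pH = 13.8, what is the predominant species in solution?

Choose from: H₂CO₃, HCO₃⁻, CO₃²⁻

pKa₁ = 6.33, pKa₂ = 10.17. For a polyprotic acid the predominant species crosses at each pKa: below pKa_n the protonated form dominates, above it the deprotonated form does. At pH = 13.8, the predominant species is CO₃²⁻.

CO₃²⁻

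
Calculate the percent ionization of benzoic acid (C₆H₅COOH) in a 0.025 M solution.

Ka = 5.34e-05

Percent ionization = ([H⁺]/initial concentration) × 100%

Using Ka equilibrium: x² + Ka×x - Ka×C = 0. Solving: [H⁺] = 1.1290e-03. Percent = (1.1290e-03/0.025) × 100

Percent ionization = 4.52%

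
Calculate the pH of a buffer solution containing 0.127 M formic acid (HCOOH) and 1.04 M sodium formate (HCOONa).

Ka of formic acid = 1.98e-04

pKa = -log(1.98e-04) = 3.70. pH = pKa + log([A⁻]/[HA]) = 3.70 + log(1.04/0.127)

pH = 4.62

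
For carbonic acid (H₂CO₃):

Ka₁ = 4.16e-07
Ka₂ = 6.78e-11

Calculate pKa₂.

pKa₂ = -log(Ka₂) = -log(6.78e-11) = 10.17.

pK_{a2} = 10.17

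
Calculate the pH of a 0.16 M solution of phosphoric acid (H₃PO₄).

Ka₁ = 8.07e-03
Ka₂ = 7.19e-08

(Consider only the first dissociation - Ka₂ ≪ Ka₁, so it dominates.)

First dissociation dominates. From Ka₁ = [H⁺][HA⁻]/[H₂A], x² + Ka₁·x − Ka₁·C = 0 with C = 0.16 M and Ka₁ = 8.07e-03. Solving: [H⁺] = (−Ka₁ + √(Ka₁² + 4·Ka₁·C)) / 2 = 3.2124e-02 M. pH = -log(3.2124e-02) = 1.49.

pH = 1.49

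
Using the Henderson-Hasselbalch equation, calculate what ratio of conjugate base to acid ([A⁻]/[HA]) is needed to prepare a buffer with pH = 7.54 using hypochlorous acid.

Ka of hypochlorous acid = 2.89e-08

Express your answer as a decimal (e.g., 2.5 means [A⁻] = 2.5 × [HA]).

pKa = -log(2.89e-08) = 7.5391. pH = pKa + log([A⁻]/[HA]), so log([A⁻]/[HA]) = pH − pKa = 7.54 − 7.5391 = 0.0009. [A⁻]/[HA] = 10^(0.0009) = 1.00

[A⁻]/[HA] = 1.00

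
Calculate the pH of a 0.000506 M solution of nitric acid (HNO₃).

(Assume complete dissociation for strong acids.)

[H⁺] = 0.000506 M for strong acid. pH = -log[H⁺] = -log(0.000506)

pH = 3.30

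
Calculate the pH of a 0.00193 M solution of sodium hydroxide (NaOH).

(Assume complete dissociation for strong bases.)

[OH⁻] = 0.00193 M for strong base. pOH = -log[OH⁻] = 2.71, pH = 14 - pOH

pH = 11.29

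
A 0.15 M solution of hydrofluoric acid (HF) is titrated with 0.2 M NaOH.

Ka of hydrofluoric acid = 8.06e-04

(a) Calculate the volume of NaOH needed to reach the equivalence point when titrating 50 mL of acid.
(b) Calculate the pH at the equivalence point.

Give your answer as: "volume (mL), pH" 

moles acid = 0.15 × 50/1000 = 0.0075 mol; V_base = moles/0.2 × 1000 = 37.5 mL. At equivalence only the conjugate base is present: [A⁻] = 0.0075/0.087 = 8.5714e-02 M. Kb = Kw/Ka = 1.24e-11; [OH⁻] = √(Kb × [A⁻]) = 1.0312e-06; pOH = 5.99; pH = 14 - pOH = 8.01.

V = 37.5 mL, pH = 8.01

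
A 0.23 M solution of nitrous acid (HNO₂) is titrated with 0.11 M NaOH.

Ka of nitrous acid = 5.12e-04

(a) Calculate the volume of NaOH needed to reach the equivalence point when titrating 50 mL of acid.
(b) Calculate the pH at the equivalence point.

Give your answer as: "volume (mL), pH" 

moles acid = 0.23 × 50/1000 = 0.0115 mol; V_base = moles/0.11 × 1000 = 104.5 mL. At equivalence only the conjugate base is present: [A⁻] = 0.0115/0.155 = 7.4412e-02 M. Kb = Kw/Ka = 1.95e-11; [OH⁻] = √(Kb × [A⁻]) = 1.2056e-06; pOH = 5.92; pH = 14 - pOH = 8.08.

V = 104.5 mL, pH = 8.08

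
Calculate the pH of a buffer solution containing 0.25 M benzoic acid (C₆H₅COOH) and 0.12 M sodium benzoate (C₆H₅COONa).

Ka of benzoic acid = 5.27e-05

pKa = -log(5.27e-05) = 4.28. pH = pKa + log([A⁻]/[HA]) = 4.28 + log(0.12/0.25)

pH = 3.96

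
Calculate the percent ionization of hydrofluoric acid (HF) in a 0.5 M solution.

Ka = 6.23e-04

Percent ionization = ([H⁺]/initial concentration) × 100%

Using Ka equilibrium: x² + Ka×x - Ka×C = 0. Solving: [H⁺] = 1.7341e-02. Percent = (1.7341e-02/0.5) × 100

Percent ionization = 3.47%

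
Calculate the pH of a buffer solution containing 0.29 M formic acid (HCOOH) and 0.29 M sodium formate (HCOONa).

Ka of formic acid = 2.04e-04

pKa = -log(2.04e-04) = 3.69. pH = pKa + log([A⁻]/[HA]) = 3.69 + log(0.29/0.29)

pH = 3.69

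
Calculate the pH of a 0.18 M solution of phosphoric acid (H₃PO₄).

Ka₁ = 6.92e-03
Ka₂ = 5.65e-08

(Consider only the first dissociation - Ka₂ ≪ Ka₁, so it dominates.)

First dissociation dominates. From Ka₁ = [H⁺][HA⁻]/[H₂A], x² + Ka₁·x − Ka₁·C = 0 with C = 0.18 M and Ka₁ = 6.92e-03. Solving: [H⁺] = (−Ka₁ + √(Ka₁² + 4·Ka₁·C)) / 2 = 3.2002e-02 M. pH = -log(3.2002e-02) = 1.49.

pH = 1.49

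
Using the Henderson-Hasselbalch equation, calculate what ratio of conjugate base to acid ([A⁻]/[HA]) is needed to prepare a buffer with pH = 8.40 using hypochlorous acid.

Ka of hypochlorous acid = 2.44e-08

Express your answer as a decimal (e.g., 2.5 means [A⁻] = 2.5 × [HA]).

pKa = -log(2.44e-08) = 7.6126. pH = pKa + log([A⁻]/[HA]), so log([A⁻]/[HA]) = pH − pKa = 8.40 − 7.6126 = 0.7874. [A⁻]/[HA] = 10^(0.7874) = 6.13

[A⁻]/[HA] = 6.13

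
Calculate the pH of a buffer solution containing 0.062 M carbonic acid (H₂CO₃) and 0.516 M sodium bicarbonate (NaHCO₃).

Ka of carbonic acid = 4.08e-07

pKa = -log(4.08e-07) = 6.39. pH = pKa + log([A⁻]/[HA]) = 6.39 + log(0.516/0.062)

pH = 7.31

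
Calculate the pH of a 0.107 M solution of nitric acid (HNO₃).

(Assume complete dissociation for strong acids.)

[H⁺] = 0.107 M for strong acid. pH = -log[H⁺] = -log(0.107)

pH = 0.97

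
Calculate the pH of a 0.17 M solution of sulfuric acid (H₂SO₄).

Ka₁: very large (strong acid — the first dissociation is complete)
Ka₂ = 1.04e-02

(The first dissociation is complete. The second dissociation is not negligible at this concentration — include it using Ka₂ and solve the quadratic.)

First dissociation is complete: [H⁺]₀ = [HSO₄⁻]₀ = C = 0.17 M. Second dissociation HSO₄⁻ ⇌ H⁺ + SO₄²⁻: let x = [SO₄²⁻]. Ka₂ = (C + x)·x / (C − x) = 1.04e-02 → x² + (C + Ka₂)·x − Ka₂·C = 0 → x² + 0.18040·x − 1.768e-03 = 0. x = (−0.18040 + √(0.18040² + 4 × 1.768e-03)) / 2 = 9.3190e-03 M. [H⁺] = C + x = 0.17 + 9.3190e-03 = 1.7932e-01 M. pH = -log(1.7932e-01) = 0.75.

pH = 0.75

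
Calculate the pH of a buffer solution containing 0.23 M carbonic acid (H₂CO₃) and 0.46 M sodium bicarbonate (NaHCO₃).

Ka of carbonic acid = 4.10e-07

pKa = -log(4.10e-07) = 6.39. pH = pKa + log([A⁻]/[HA]) = 6.39 + log(0.46/0.23)

pH = 6.69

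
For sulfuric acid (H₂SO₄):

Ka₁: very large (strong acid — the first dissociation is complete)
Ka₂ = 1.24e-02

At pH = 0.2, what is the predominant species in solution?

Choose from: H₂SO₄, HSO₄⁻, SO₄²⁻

The first dissociation is complete, so H₂SO₄ itself is never the predominant species in water; pKa₂ = -log(1.24e-02) = 1.91. For a polyprotic acid the predominant species crosses at each pKa: below pKa_n the protonated form dominates, above it the deprotonated form does. At pH = 0.2, the predominant species is HSO₄⁻.

HSO₄⁻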